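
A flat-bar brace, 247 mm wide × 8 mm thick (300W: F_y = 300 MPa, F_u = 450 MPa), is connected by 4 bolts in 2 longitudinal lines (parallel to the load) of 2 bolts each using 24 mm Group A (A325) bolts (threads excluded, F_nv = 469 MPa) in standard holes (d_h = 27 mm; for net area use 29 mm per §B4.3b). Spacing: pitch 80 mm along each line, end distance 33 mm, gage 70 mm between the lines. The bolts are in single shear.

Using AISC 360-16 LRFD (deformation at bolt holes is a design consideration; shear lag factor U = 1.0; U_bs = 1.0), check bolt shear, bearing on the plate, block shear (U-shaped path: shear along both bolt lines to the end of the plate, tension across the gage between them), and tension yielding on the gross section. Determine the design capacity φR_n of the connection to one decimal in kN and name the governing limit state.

335.9 kN (block shear governs)

Bolt shear: A_b = π(24)²/4 = 452.39 mm². φR_n = 0.75 × 469 × 452.39 × 4 × 1 = 636.5 kN.
Bearing (8 mm plate, F_u = 450 MPa): end bolts L_c = 33 − 27/2 = 19.5, R_n = min(1.2×19.5×8×450, 2.4×24×8×450) = 84.24 kN/bolt; interior L_c = 80 − 27 = 53, R_n = 207.36 kN/bolt. φR_n = 0.75 × (2×84.24 + 2×207.36) = 437.4 kN.
Block shear: shear path 2×[33+1×80] = 2×113 mm, A_gv = 1808, A_nv = 2×(113 − 1.5×29)×8 = 1112 mm²; tension across gage: (70 − 1×29)×8 = 328 mm². R_n = min(0.6×450×1112, 0.6×300×1808) + 1.0×450×328 = min(300.24, 325.44) + 147.6 = 447.84 kN. φR_n = 0.75 × 447.84 = 335.9 kN.
Tension yield (gross): A_g = 247×8 = 1976 mm². φR_n = 0.90 × 300 × 1976 = 533.5 kN.
Governing: min(636.5, 437.4, 335.9, 533.5) = 335.9 kN → block shear.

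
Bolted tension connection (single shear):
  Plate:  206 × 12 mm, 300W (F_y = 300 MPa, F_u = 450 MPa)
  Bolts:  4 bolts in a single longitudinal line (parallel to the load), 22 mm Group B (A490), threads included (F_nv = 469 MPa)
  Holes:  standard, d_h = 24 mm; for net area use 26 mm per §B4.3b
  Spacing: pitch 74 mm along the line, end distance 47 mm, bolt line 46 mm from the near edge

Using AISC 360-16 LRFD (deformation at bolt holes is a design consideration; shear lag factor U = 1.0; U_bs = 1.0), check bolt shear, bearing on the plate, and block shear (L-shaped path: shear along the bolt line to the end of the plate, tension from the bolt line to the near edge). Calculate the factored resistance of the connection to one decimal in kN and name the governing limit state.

534.8 kN (bolt shear governs)

Bolt shear: A_b = π(22)²/4 = 380.13 mm². φR_n = 0.75 × 469 × 380.13 × 4 × 1 = 534.8 kN.
Bearing (12 mm plate, F_u = 450 MPa): end bolts L_c = 47 − 24/2 = 35, R_n = min(1.2×35×12×450, 2.4×22×12×450) = 226.8 kN/bolt; interior L_c = 74 − 24 = 50, R_n = 285.12 kN/bolt. φR_n = 0.75 × (1×226.8 + 3×285.12) = 811.6 kN.
Block shear: shear path 1×[47+3×74] = 1×269 mm, A_gv = 3228, A_nv = 1×(269 − 3.5×26)×12 = 2136 mm²; tension to near edge: (46 − 0.5×26)×12 = 396 mm². R_n = min(0.6×450×2136, 0.6×300×3228) + 1.0×450×396 = min(576.72, 581.04) + 178.2 = 754.92 kN. φR_n = 0.75 × 754.92 = 566.2 kN.
Governing: min(534.8, 811.6, 566.2) = 534.8 kN → bolt shear.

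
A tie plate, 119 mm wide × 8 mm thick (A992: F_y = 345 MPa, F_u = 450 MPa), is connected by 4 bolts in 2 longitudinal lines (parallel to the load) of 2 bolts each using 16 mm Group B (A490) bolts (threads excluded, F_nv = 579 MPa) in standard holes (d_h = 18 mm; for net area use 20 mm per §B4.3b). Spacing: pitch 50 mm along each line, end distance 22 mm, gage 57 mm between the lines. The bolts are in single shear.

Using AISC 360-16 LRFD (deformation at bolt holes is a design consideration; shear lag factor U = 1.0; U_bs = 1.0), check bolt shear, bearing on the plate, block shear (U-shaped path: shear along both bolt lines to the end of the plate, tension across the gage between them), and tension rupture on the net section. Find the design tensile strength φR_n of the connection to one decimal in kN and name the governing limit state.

213.3 kN (net-section rupture governs)

Bolt shear: A_b = π(16)²/4 = 201.06 mm². φR_n = 0.75 × 579 × 201.06 × 4 × 1 = 349.2 kN.
Bearing (8 mm plate, F_u = 450 MPa): end bolts L_c = 22 − 18/2 = 13, R_n = min(1.2×13×8×450, 2.4×16×8×450) = 56.16 kN/bolt; interior L_c = 50 − 18 = 32, R_n = 138.24 kN/bolt. φR_n = 0.75 × (2×56.16 + 2×138.24) = 291.6 kN.
Block shear: shear path 2×[22+1×50] = 2×72 mm, A_gv = 1152, A_nv = 2×(72 − 1.5×20)×8 = 672 mm²; tension across gage: (57 − 1×20)×8 = 296 mm². R_n = min(0.6×450×672, 0.6×345×1152) + 1.0×450×296 = min(181.44, 238.46) + 133.2 = 314.64 kN. φR_n = 0.75 × 314.64 = 236.0 kN.
Tension rupture (net): A_n = (119 − 2×20)×8 = 632 mm² (U = 1.0, A_e = A_n). φR_n = 0.75 × 450 × 632 = 213.3 kN.
Governing: min(349.2, 291.6, 236.0, 213.3) = 213.3 kN → net-section rupture.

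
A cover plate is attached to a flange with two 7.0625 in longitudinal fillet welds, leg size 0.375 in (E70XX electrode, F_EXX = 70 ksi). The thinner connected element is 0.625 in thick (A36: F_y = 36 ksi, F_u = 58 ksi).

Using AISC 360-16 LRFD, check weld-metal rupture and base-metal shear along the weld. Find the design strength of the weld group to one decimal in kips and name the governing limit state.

118.0 kips (weld metal governs)

Weld metal: throat = 0.707×0.375 = 0.26513 in, L = 2×7.0625 = 14.125 in. φR_n = 0.75 × 0.6 × 70 × 0.26513 × 14.125 = 118.0 kips.
Base metal shear (0.625 in plate): yield φR_n = 1.0×0.6×36×0.625×14.125 = 190.7 kips; rupture φR_n = 0.75×0.6×58×0.625×14.125 = 230.4 kips; take 190.7 kips (yield).
Governing: min(118.0, 190.7) = 118.0 kips → weld metal.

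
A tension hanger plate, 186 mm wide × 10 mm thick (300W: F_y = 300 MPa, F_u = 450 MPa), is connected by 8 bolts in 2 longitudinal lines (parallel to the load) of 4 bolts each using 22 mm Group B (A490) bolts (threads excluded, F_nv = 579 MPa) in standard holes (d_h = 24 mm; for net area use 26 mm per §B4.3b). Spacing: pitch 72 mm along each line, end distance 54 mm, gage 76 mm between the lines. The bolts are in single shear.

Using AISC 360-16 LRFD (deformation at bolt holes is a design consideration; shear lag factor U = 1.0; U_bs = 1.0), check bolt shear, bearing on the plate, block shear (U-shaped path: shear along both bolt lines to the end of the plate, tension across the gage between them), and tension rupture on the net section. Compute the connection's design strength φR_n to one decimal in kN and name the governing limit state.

452.3 kN (net-section rupture governs)

Bolt shear: A_b = π(22)²/4 = 380.13 mm². φR_n = 0.75 × 579 × 380.13 × 8 × 1 = 1320.6 kN.
Bearing (10 mm plate, F_u = 450 MPa): end bolts L_c = 54 − 24/2 = 42, R_n = min(1.2×42×10×450, 2.4×22×10×450) = 226.8 kN/bolt; interior L_c = 72 − 24 = 48, R_n = 237.6 kN/bolt. φR_n = 0.75 × (2×226.8 + 6×237.6) = 1409.4 kN.
Block shear: shear path 2×[54+3×72] = 2×270 mm, A_gv = 5400, A_nv = 2×(270 − 3.5×26)×10 = 3580 mm²; tension across gage: (76 − 1×26)×10 = 500 mm². R_n = min(0.6×450×3580, 0.6×300×5400) + 1.0×450×500 = min(966.6, 972) + 225 = 1191.6 kN. φR_n = 0.75 × 1191.6 = 893.7 kN.
Tension rupture (net): A_n = (186 − 2×26)×10 = 1340 mm² (U = 1.0, A_e = A_n). φR_n = 0.75 × 450 × 1340 = 452.3 kN.
Governing: min(1320.6, 1409.4, 893.7, 452.3) = 452.3 kN → net-section rupture.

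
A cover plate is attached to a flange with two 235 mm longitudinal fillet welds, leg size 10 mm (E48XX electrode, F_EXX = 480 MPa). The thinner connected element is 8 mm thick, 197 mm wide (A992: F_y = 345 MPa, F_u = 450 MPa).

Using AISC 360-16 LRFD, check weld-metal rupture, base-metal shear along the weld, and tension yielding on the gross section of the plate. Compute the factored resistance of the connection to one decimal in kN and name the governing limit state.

Weld metal: throat = 0.707×10 = 7.07 mm, L = 2×235 = 470 mm. φR_n = 0.75 × 0.6 × 480 × 7.07 × 470 = 717.7 kN.
Base metal shear (8 mm plate): yield φR_n = 1.0×0.6×345×8×470 = 778.3 kN; rupture φR_n = 0.75×0.6×450×8×470 = 761.4 kN; take 761.4 kN (rupture).
Tension yield (gross): A_g = 197×8 = 1576 mm². φR_n = 0.90 × 345 × 1576 = 489.3 kN.
Governing: min(717.7, 761.4, 489.3) = 489.3 kN → gross-section yield.

489.3 kN (gross-section yield governs)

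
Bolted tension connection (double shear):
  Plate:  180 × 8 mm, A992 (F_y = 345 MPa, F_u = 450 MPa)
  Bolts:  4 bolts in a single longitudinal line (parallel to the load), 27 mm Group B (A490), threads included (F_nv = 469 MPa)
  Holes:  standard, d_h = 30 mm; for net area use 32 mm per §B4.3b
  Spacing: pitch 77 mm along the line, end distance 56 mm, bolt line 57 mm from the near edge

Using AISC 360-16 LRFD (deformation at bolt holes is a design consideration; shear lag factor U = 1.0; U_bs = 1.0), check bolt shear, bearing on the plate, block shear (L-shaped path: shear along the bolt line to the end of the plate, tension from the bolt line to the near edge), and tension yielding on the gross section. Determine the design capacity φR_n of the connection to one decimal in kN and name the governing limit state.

Bolt shear: A_b = π(27)²/4 = 572.56 mm². φR_n = 0.75 × 469 × 572.56 × 4 × 2 = 1611.2 kN.
Bearing (8 mm plate, F_u = 450 MPa): end bolts L_c = 56 − 30/2 = 41, R_n = min(1.2×41×8×450, 2.4×27×8×450) = 177.12 kN/bolt; interior L_c = 77 − 30 = 47, R_n = 203.04 kN/bolt. φR_n = 0.75 × (1×177.12 + 3×203.04) = 589.7 kN.
Block shear: shear path 1×[56+3×77] = 1×287 mm, A_gv = 2296, A_nv = 1×(287 − 3.5×32)×8 = 1400 mm²; tension to near edge: (57 − 0.5×32)×8 = 328 mm². R_n = min(0.6×450×1400, 0.6×345×2296) + 1.0×450×328 = min(378, 475.27) + 147.6 = 525.6 kN. φR_n = 0.75 × 525.6 = 394.2 kN.
Tension yield (gross): A_g = 180×8 = 1440 mm². φR_n = 0.90 × 345 × 1440 = 447.1 kN.
Governing: min(1611.2, 589.7, 394.2, 447.1) = 394.2 kN → block shear.

394.2 kN (block shear governs)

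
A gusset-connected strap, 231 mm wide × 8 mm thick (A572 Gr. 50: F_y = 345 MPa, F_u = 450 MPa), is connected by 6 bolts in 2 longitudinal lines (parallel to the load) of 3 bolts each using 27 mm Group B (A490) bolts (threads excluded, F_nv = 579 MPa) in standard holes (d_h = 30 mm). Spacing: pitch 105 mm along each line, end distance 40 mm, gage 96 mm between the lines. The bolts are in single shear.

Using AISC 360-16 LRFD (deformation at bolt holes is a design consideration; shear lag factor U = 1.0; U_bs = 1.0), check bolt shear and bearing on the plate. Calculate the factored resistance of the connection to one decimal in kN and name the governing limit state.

Bolt shear: A_b = π(27)²/4 = 572.56 mm². φR_n = 0.75 × 579 × 572.56 × 6 × 1 = 1491.8 kN.
Bearing (8 mm plate, F_u = 450 MPa): end bolts L_c = 40 − 30/2 = 25, R_n = min(1.2×25×8×450, 2.4×27×8×450) = 108 kN/bolt; interior L_c = 105 − 30 = 75, R_n = 233.28 kN/bolt. φR_n = 0.75 × (2×108 + 4×233.28) = 861.8 kN.
Governing: min(1491.8, 861.8) = 861.8 kN → bearing.

861.8 kN (bearing governs)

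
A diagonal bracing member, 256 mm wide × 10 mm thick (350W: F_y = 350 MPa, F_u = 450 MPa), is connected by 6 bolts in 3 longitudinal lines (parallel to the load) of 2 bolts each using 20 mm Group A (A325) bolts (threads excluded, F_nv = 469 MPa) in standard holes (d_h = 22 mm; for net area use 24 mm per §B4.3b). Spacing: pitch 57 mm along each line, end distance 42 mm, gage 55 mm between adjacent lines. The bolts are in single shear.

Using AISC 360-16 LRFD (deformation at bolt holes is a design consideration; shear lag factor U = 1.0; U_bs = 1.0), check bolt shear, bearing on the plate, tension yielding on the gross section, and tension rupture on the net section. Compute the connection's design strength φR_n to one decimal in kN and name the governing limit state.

621.0 kN (net-section rupture governs)

Bolt shear: A_b = π(20)²/4 = 314.16 mm². φR_n = 0.75 × 469 × 314.16 × 6 × 1 = 663.0 kN.
Bearing (10 mm plate, F_u = 450 MPa): end bolts L_c = 42 − 22/2 = 31, R_n = min(1.2×31×10×450, 2.4×20×10×450) = 167.4 kN/bolt; interior L_c = 57 − 22 = 35, R_n = 189 kN/bolt. φR_n = 0.75 × (3×167.4 + 3×189) = 801.9 kN.
Tension yield (gross): A_g = 256×10 = 2560 mm². φR_n = 0.90 × 350 × 2560 = 806.4 kN.
Tension rupture (net): A_n = (256 − 3×24)×10 = 1840 mm² (U = 1.0, A_e = A_n). φR_n = 0.75 × 450 × 1840 = 621.0 kN.
Governing: min(663.0, 801.9, 806.4, 621.0) = 621.0 kN → net-section rupture.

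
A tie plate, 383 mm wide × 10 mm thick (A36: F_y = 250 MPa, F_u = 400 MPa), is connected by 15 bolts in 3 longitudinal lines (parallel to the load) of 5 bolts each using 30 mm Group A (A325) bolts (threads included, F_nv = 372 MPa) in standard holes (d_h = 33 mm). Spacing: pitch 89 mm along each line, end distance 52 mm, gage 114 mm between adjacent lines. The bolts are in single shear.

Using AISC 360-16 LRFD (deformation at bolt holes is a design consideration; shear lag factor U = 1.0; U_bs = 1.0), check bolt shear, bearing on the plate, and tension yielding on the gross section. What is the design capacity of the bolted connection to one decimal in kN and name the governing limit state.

861.8 kN (gross-section yield governs)

Bolt shear: A_b = π(30)²/4 = 706.86 mm². φR_n = 0.75 × 372 × 706.86 × 15 × 1 = 2958.2 kN.
Bearing (10 mm plate, F_u = 400 MPa): end bolts L_c = 52 − 33/2 = 35.5, R_n = min(1.2×35.5×10×400, 2.4×30×10×400) = 170.4 kN/bolt; interior L_c = 89 − 33 = 56, R_n = 268.8 kN/bolt. φR_n = 0.75 × (3×170.4 + 12×268.8) = 2802.6 kN.
Tension yield (gross): A_g = 383×10 = 3830 mm². φR_n = 0.90 × 250 × 3830 = 861.8 kN.
Governing: min(2958.2, 2802.6, 861.8) = 861.8 kN → gross-section yield.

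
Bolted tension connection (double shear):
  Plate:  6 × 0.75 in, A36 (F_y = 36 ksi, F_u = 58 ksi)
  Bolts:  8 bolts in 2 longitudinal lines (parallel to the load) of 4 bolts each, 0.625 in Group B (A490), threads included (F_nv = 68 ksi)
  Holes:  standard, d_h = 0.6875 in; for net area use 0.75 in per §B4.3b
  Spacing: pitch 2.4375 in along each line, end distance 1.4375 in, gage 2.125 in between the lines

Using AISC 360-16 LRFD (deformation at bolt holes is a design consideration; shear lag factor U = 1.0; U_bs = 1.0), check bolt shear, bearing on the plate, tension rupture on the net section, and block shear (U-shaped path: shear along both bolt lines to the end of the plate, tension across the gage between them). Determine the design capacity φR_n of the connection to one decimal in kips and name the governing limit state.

Bolt shear: A_b = π(0.625)²/4 = 0.3068 in². φR_n = 0.75 × 68 × 0.3068 × 8 × 2 = 250.3 kips.
Bearing (0.75 in plate, F_u = 58 ksi): end bolts L_c = 1.4375 − 0.6875/2 = 1.09375, R_n = min(1.2×1.09375×0.75×58, 2.4×0.625×0.75×58) = 57.094 kips/bolt; interior L_c = 2.4375 − 0.6875 = 1.75, R_n = 65.25 kips/bolt. φR_n = 0.75 × (2×57.094 + 6×65.25) = 379.3 kips.
Tension rupture (net): A_n = (6 − 2×0.75)×0.75 = 3.375 in² (U = 1.0, A_e = A_n). φR_n = 0.75 × 58 × 3.375 = 146.8 kips.
Block shear: shear path 2×[1.4375+3×2.4375] = 2×8.75 in, A_gv = 13.125, A_nv = 2×(8.75 − 3.5×0.75)×0.75 = 9.1875 in²; tension across gage: (2.125 − 1×0.75)×0.75 = 1.0313 in². R_n = min(0.6×58×9.1875, 0.6×36×13.125) + 1.0×58×1.0313 = min(319.73, 283.5) + 59.815 = 343.32 kips. φR_n = 0.75 × 343.32 = 257.5 kips.
Governing: min(250.3, 379.3, 146.8, 257.5) = 146.8 kips → net-section rupture.

146.8 kips (net-section rupture governs)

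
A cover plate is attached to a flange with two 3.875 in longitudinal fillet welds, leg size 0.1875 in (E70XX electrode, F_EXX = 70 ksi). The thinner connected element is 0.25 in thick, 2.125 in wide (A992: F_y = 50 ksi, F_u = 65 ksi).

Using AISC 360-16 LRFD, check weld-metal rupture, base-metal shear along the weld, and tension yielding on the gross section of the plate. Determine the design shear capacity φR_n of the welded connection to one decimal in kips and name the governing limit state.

23.9 kips (gross-section yield governs)

Weld metal: throat = 0.707×0.1875 = 0.13256 in, L = 2×3.875 = 7.75 in. φR_n = 0.75 × 0.6 × 70 × 0.13256 × 7.75 = 32.4 kips.
Base metal shear (0.25 in plate): yield φR_n = 1.0×0.6×50×0.25×7.75 = 58.1 kips; rupture φR_n = 0.75×0.6×65×0.25×7.75 = 56.7 kips; take 56.7 kips (rupture).
Tension yield (gross): A_g = 2.125×0.25 = 0.53125 in². φR_n = 0.90 × 50 × 0.53125 = 23.9 kips.
Governing: min(32.4, 56.7, 23.9) = 23.9 kips → gross-section yield.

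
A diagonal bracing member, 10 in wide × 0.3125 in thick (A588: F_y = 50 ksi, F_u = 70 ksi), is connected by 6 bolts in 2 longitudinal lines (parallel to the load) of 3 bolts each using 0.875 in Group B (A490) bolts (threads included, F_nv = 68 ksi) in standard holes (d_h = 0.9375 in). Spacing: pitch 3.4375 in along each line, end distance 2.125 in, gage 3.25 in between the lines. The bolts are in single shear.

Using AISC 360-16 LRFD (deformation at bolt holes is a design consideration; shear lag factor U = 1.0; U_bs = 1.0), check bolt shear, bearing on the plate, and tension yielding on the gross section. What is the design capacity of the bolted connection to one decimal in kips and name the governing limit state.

Bolt shear: A_b = π(0.875)²/4 = 0.60132 in². φR_n = 0.75 × 68 × 0.60132 × 6 × 1 = 184.0 kips.
Bearing (0.3125 in plate, F_u = 70 ksi): end bolts L_c = 2.125 − 0.9375/2 = 1.65625, R_n = min(1.2×1.65625×0.3125×70, 2.4×0.875×0.3125×70) = 43.477 kips/bolt; interior L_c = 3.4375 − 0.9375 = 2.5, R_n = 45.938 kips/bolt. φR_n = 0.75 × (2×43.477 + 4×45.938) = 203.0 kips.
Tension yield (gross): A_g = 10×0.3125 = 3.125 in². φR_n = 0.90 × 50 × 3.125 = 140.6 kips.
Governing: min(184.0, 203.0, 140.6) = 140.6 kips → gross-section yield.

140.6 kips (gross-section yield governs)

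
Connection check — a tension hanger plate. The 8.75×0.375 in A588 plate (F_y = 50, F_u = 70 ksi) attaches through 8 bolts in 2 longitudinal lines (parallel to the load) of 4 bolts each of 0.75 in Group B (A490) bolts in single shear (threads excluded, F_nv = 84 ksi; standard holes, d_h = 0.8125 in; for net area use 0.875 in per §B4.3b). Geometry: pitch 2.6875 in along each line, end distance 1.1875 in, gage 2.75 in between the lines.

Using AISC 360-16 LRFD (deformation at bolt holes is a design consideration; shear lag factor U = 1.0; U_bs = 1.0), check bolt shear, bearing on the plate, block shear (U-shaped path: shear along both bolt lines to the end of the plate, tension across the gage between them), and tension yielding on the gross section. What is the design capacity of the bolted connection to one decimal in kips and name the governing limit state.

147.7 kips (gross-section yield governs)

Bolt shear: A_b = π(0.75)²/4 = 0.44179 in². φR_n = 0.75 × 84 × 0.44179 × 8 × 1 = 222.7 kips.
Bearing (0.375 in plate, F_u = 70 ksi): end bolts L_c = 1.1875 − 0.8125/2 = 0.78125, R_n = min(1.2×0.78125×0.375×70, 2.4×0.75×0.375×70) = 24.609 kips/bolt; interior L_c = 2.6875 − 0.8125 = 1.875, R_n = 47.25 kips/bolt. φR_n = 0.75 × (2×24.609 + 6×47.25) = 249.5 kips.
Block shear: shear path 2×[1.1875+3×2.6875] = 2×9.25 in, A_gv = 6.9375, A_nv = 2×(9.25 − 3.5×0.875)×0.375 = 4.6406 in²; tension across gage: (2.75 − 1×0.875)×0.375 = 0.70313 in². R_n = min(0.6×70×4.6406, 0.6×50×6.9375) + 1.0×70×0.70313 = min(194.91, 208.13) + 49.219 = 244.13 kips. φR_n = 0.75 × 244.13 = 183.1 kips.
Tension yield (gross): A_g = 8.75×0.375 = 3.2813 in². φR_n = 0.90 × 50 × 3.2813 = 147.7 kips.
Governing: min(222.7, 249.5, 183.1, 147.7) = 147.7 kips → gross-section yield.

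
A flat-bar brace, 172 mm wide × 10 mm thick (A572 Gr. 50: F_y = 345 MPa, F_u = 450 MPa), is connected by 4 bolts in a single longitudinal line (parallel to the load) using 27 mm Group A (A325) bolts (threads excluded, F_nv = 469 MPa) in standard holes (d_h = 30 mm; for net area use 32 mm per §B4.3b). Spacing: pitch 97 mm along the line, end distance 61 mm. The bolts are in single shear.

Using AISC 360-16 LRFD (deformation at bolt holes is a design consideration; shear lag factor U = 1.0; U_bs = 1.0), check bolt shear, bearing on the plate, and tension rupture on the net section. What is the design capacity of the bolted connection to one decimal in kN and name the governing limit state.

Bolt shear: A_b = π(27)²/4 = 572.56 mm². φR_n = 0.75 × 469 × 572.56 × 4 × 1 = 805.6 kN.
Bearing (10 mm plate, F_u = 450 MPa): end bolts L_c = 61 − 30/2 = 46, R_n = min(1.2×46×10×450, 2.4×27×10×450) = 248.4 kN/bolt; interior L_c = 97 − 30 = 67, R_n = 291.6 kN/bolt. φR_n = 0.75 × (1×248.4 + 3×291.6) = 842.4 kN.
Tension rupture (net): A_n = (172 − 1×32)×10 = 1400 mm² (U = 1.0, A_e = A_n). φR_n = 0.75 × 450 × 1400 = 472.5 kN.
Governing: min(805.6, 842.4, 472.5) = 472.5 kN → net-section rupture.

472.5 kN (net-section rupture governs)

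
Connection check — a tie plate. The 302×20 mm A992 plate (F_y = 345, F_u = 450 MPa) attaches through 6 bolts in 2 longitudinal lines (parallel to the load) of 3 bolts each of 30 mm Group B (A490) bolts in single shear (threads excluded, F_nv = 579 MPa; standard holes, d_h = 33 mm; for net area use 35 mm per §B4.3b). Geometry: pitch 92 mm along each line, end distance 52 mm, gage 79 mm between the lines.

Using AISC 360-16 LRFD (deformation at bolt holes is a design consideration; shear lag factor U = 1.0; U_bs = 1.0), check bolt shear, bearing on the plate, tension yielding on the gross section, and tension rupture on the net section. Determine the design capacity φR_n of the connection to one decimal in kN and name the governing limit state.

Bolt shear: A_b = π(30)²/4 = 706.86 mm². φR_n = 0.75 × 579 × 706.86 × 6 × 1 = 1841.7 kN.
Bearing (20 mm plate, F_u = 450 MPa): end bolts L_c = 52 − 33/2 = 35.5, R_n = min(1.2×35.5×20×450, 2.4×30×20×450) = 383.4 kN/bolt; interior L_c = 92 − 33 = 59, R_n = 637.2 kN/bolt. φR_n = 0.75 × (2×383.4 + 4×637.2) = 2486.7 kN.
Tension yield (gross): A_g = 302×20 = 6040 mm². φR_n = 0.90 × 345 × 6040 = 1875.4 kN.
Tension rupture (net): A_n = (302 − 2×35)×20 = 4640 mm² (U = 1.0, A_e = A_n). φR_n = 0.75 × 450 × 4640 = 1566.0 kN.
Governing: min(1841.7, 2486.7, 1875.4, 1566.0) = 1566.0 kN → net-section rupture.

1566.0 kN (net-section rupture governs)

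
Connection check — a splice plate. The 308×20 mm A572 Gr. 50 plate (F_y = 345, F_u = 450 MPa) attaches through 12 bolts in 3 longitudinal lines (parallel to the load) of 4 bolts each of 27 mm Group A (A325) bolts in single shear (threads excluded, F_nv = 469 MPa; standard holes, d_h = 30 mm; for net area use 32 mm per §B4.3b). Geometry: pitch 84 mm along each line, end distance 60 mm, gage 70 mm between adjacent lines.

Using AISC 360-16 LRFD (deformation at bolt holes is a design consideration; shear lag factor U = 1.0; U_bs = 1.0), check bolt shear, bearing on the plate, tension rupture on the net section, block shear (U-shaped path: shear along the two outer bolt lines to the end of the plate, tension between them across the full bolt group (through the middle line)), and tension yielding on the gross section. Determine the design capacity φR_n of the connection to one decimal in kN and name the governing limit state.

1431.0 kN (net-section rupture governs)

Bolt shear: A_b = π(27)²/4 = 572.56 mm². φR_n = 0.75 × 469 × 572.56 × 12 × 1 = 2416.8 kN.
Bearing (20 mm plate, F_u = 450 MPa): end bolts L_c = 60 − 30/2 = 45, R_n = min(1.2×45×20×450, 2.4×27×20×450) = 486 kN/bolt; interior L_c = 84 − 30 = 54, R_n = 583.2 kN/bolt. φR_n = 0.75 × (3×486 + 9×583.2) = 5030.1 kN.
Tension rupture (net): A_n = (308 − 3×32)×20 = 4240 mm² (U = 1.0, A_e = A_n). φR_n = 0.75 × 450 × 4240 = 1431.0 kN.
Block shear: shear path 2×[60+3×84] = 2×312 mm, A_gv = 12480, A_nv = 2×(312 − 3.5×32)×20 = 8000 mm²; tension across gage: (140 − 2×32)×20 = 1520 mm². R_n = min(0.6×450×8000, 0.6×345×12480) + 1.0×450×1520 = min(2160, 2583.4) + 684 = 2844 kN. φR_n = 0.75 × 2844 = 2133.0 kN.
Tension yield (gross): A_g = 308×20 = 6160 mm². φR_n = 0.90 × 345 × 6160 = 1912.7 kN.
Governing: min(2416.8, 5030.1, 1431.0, 2133.0, 1912.7) = 1431.0 kN → net-section rupture.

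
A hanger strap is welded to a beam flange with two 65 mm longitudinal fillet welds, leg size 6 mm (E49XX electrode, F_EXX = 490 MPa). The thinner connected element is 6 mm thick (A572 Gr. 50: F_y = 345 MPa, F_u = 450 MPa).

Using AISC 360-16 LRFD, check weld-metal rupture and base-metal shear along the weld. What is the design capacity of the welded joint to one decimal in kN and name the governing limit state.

121.6 kN (weld metal governs)

Weld metal: throat = 0.707×6 = 4.242 mm, L = 2×65 = 130 mm. φR_n = 0.75 × 0.6 × 490 × 4.242 × 130 = 121.6 kN.
Base metal shear (6 mm plate): yield φR_n = 1.0×0.6×345×6×130 = 161.5 kN; rupture φR_n = 0.75×0.6×450×6×130 = 158.0 kN; take 158.0 kN (rupture).
Governing: min(121.6, 158.0) = 121.6 kN → weld metal.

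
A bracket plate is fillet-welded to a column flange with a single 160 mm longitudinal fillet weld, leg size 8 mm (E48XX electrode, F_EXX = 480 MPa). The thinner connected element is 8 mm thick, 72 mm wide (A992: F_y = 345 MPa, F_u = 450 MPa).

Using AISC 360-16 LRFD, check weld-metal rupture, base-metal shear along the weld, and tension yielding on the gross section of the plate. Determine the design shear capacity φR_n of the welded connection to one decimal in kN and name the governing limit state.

178.8 kN (gross-section yield governs)

Weld metal: throat = 0.707×8 = 5.656 mm, L = 160 mm. φR_n = 0.75 × 0.6 × 480 × 5.656 × 160 = 195.5 kN.
Base metal shear (8 mm plate): yield φR_n = 1.0×0.6×345×8×160 = 265.0 kN; rupture φR_n = 0.75×0.6×450×8×160 = 259.2 kN; take 259.2 kN (rupture).
Tension yield (gross): A_g = 72×8 = 576 mm². φR_n = 0.90 × 345 × 576 = 178.8 kN.
Governing: min(195.5, 259.2, 178.8) = 178.8 kN → gross-section yield.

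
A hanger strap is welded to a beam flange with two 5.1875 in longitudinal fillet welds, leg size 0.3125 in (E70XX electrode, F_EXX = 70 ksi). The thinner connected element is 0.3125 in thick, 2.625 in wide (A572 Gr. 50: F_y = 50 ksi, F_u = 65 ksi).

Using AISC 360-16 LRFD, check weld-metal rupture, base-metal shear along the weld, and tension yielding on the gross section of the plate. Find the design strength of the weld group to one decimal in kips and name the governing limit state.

36.9 kips (gross-section yield governs)

Weld metal: throat = 0.707×0.3125 = 0.22094 in, L = 2×5.1875 = 10.375 in. φR_n = 0.75 × 0.6 × 70 × 0.22094 × 10.375 = 72.2 kips.
Base metal shear (0.3125 in plate): yield φR_n = 1.0×0.6×50×0.3125×10.375 = 97.3 kips; rupture φR_n = 0.75×0.6×65×0.3125×10.375 = 94.8 kips; take 94.8 kips (rupture).
Tension yield (gross): A_g = 2.625×0.3125 = 0.82031 in². φR_n = 0.90 × 50 × 0.82031 = 36.9 kips.
Governing: min(72.2, 94.8, 36.9) = 36.9 kips → gross-section yield.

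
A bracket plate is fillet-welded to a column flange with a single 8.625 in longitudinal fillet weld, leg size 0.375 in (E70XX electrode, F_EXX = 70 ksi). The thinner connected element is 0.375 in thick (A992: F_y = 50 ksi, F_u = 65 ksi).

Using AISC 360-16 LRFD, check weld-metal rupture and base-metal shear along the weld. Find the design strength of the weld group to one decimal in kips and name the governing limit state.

Weld metal: throat = 0.707×0.375 = 0.26513 in, L = 8.625 in. φR_n = 0.75 × 0.6 × 70 × 0.26513 × 8.625 = 72.0 kips.
Base metal shear (0.375 in plate): yield φR_n = 1.0×0.6×50×0.375×8.625 = 97.0 kips; rupture φR_n = 0.75×0.6×65×0.375×8.625 = 94.6 kips; take 94.6 kips (rupture).
Governing: min(72.0, 94.6) = 72.0 kips → weld metal.

72.0 kips (weld metal governs)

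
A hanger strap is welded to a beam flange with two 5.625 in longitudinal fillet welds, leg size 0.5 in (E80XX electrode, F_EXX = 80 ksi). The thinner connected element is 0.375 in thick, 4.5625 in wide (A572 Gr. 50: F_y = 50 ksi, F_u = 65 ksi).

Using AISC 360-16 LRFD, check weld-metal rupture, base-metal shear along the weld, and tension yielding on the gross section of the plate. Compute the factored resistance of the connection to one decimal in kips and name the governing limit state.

77.0 kips (gross-section yield governs)

Weld metal: throat = 0.707×0.5 = 0.3535 in, L = 2×5.625 = 11.25 in. φR_n = 0.75 × 0.6 × 80 × 0.3535 × 11.25 = 143.2 kips.
Base metal shear (0.375 in plate): yield φR_n = 1.0×0.6×50×0.375×11.25 = 126.6 kips; rupture φR_n = 0.75×0.6×65×0.375×11.25 = 123.4 kips; take 123.4 kips (rupture).
Tension yield (gross): A_g = 4.5625×0.375 = 1.7109 in². φR_n = 0.90 × 50 × 1.7109 = 77.0 kips.
Governing: min(143.2, 123.4, 77.0) = 77.0 kips → gross-section yield.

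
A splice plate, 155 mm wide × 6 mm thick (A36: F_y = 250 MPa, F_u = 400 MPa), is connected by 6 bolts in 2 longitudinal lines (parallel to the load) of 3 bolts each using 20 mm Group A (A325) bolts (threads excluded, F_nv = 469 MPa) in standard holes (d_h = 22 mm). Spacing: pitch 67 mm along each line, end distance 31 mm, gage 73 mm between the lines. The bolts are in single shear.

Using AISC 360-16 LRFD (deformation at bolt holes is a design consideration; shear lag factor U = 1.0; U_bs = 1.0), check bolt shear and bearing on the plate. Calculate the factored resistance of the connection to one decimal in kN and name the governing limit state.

432.0 kN (bearing governs)

Bolt shear: A_b = π(20)²/4 = 314.16 mm². φR_n = 0.75 × 469 × 314.16 × 6 × 1 = 663.0 kN.
Bearing (6 mm plate, F_u = 400 MPa): end bolts L_c = 31 − 22/2 = 20, R_n = min(1.2×20×6×400, 2.4×20×6×400) = 57.6 kN/bolt; interior L_c = 67 − 22 = 45, R_n = 115.2 kN/bolt. φR_n = 0.75 × (2×57.6 + 4×115.2) = 432.0 kN.
Governing: min(663.0, 432.0) = 432.0 kN → bearing.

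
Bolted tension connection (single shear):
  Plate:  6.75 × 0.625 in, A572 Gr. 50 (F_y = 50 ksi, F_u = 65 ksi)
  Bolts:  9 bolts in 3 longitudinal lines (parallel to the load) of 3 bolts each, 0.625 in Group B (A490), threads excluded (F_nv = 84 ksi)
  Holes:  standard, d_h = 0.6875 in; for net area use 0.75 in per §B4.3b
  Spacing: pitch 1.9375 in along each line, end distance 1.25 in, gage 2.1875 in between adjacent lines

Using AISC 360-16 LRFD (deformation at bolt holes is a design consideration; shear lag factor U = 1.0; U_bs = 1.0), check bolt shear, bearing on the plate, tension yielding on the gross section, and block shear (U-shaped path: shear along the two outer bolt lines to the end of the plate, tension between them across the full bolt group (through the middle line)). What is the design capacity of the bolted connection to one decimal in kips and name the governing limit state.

Bolt shear: A_b = π(0.625)²/4 = 0.3068 in². φR_n = 0.75 × 84 × 0.3068 × 9 × 1 = 174.0 kips.
Bearing (0.625 in plate, F_u = 65 ksi): end bolts L_c = 1.25 − 0.6875/2 = 0.90625, R_n = min(1.2×0.90625×0.625×65, 2.4×0.625×0.625×65) = 44.18 kips/bolt; interior L_c = 1.9375 − 0.6875 = 1.25, R_n = 60.938 kips/bolt. φR_n = 0.75 × (3×44.18 + 6×60.938) = 373.6 kips.
Tension yield (gross): A_g = 6.75×0.625 = 4.2188 in². φR_n = 0.90 × 50 × 4.2188 = 189.8 kips.
Block shear: shear path 2×[1.25+2×1.9375] = 2×5.125 in, A_gv = 6.4063, A_nv = 2×(5.125 − 2.5×0.75)×0.625 = 4.0625 in²; tension across gage: (4.375 − 2×0.75)×0.625 = 1.7969 in². R_n = min(0.6×65×4.0625, 0.6×50×6.4063) + 1.0×65×1.7969 = min(158.44, 192.19) + 116.8 = 275.24 kips. φR_n = 0.75 × 275.24 = 206.4 kips.
Governing: min(174.0, 373.6, 189.8, 206.4) = 174.0 kips → bolt shear.

174.0 kips (bolt shear governs)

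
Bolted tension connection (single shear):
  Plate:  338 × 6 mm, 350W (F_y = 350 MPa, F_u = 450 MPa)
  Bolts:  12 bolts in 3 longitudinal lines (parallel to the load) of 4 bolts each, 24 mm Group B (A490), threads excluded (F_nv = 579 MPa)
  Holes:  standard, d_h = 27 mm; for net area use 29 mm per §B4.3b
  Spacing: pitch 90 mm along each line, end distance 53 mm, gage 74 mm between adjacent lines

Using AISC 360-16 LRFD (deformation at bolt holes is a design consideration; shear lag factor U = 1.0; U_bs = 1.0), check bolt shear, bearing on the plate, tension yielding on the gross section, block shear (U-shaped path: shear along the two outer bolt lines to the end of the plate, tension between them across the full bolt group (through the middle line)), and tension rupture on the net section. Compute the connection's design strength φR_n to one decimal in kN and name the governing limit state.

Bolt shear: A_b = π(24)²/4 = 452.39 mm². φR_n = 0.75 × 579 × 452.39 × 12 × 1 = 2357.4 kN.
Bearing (6 mm plate, F_u = 450 MPa): end bolts L_c = 53 − 27/2 = 39.5, R_n = min(1.2×39.5×6×450, 2.4×24×6×450) = 127.98 kN/bolt; interior L_c = 90 − 27 = 63, R_n = 155.52 kN/bolt. φR_n = 0.75 × (3×127.98 + 9×155.52) = 1337.7 kN.
Tension yield (gross): A_g = 338×6 = 2028 mm². φR_n = 0.90 × 350 × 2028 = 638.8 kN.
Block shear: shear path 2×[53+3×90] = 2×323 mm, A_gv = 3876, A_nv = 2×(323 − 3.5×29)×6 = 2658 mm²; tension across gage: (148 − 2×29)×6 = 540 mm². R_n = min(0.6×450×2658, 0.6×350×3876) + 1.0×450×540 = min(717.66, 813.96) + 243 = 960.66 kN. φR_n = 0.75 × 960.66 = 720.5 kN.
Tension rupture (net): A_n = (338 − 3×29)×6 = 1506 mm² (U = 1.0, A_e = A_n). φR_n = 0.75 × 450 × 1506 = 508.3 kN.
Governing: min(2357.4, 1337.7, 638.8, 720.5, 508.3) = 508.3 kN → net-section rupture.

508.3 kN (net-section rupture governs)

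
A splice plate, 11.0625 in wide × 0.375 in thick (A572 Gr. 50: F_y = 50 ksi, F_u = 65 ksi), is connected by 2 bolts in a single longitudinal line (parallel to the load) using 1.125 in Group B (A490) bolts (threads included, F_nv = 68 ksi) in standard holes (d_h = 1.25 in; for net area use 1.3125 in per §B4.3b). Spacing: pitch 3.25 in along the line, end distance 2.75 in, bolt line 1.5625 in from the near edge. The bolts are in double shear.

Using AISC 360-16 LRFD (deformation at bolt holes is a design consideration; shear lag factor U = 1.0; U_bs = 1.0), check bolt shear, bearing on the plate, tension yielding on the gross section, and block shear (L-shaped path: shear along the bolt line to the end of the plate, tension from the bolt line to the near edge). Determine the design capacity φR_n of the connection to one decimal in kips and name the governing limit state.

Bolt shear: A_b = π(1.125)²/4 = 0.99402 in². φR_n = 0.75 × 68 × 0.99402 × 2 × 2 = 202.8 kips.
Bearing (0.375 in plate, F_u = 65 ksi): end bolts L_c = 2.75 − 1.25/2 = 2.125, R_n = min(1.2×2.125×0.375×65, 2.4×1.125×0.375×65) = 62.156 kips/bolt; interior L_c = 3.25 − 1.25 = 2, R_n = 58.5 kips/bolt. φR_n = 0.75 × (1×62.156 + 1×58.5) = 90.5 kips.
Tension yield (gross): A_g = 11.0625×0.375 = 4.1484 in². φR_n = 0.90 × 50 × 4.1484 = 186.7 kips.
Block shear: shear path 1×[2.75+1×3.25] = 1×6 in, A_gv = 2.25, A_nv = 1×(6 − 1.5×1.3125)×0.375 = 1.5117 in²; tension to near edge: (1.5625 − 0.5×1.3125)×0.375 = 0.33984 in². R_n = min(0.6×65×1.5117, 0.6×50×2.25) + 1.0×65×0.33984 = min(58.956, 67.5) + 22.09 = 81.046 kips. φR_n = 0.75 × 81.046 = 60.8 kips.
Governing: min(202.8, 90.5, 186.7, 60.8) = 60.8 kips → block shear.

60.8 kips (block shear governs)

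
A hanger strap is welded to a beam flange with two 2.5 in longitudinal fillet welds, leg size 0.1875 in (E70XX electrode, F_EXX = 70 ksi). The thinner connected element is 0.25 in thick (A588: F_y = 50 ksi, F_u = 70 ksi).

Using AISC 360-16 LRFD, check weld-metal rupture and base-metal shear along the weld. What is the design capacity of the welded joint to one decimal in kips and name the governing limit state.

20.9 kips (weld metal governs)

Weld metal: throat = 0.707×0.1875 = 0.13256 in, L = 2×2.5 = 5 in. φR_n = 0.75 × 0.6 × 70 × 0.13256 × 5 = 20.9 kips.
Base metal shear (0.25 in plate): yield φR_n = 1.0×0.6×50×0.25×5 = 37.5 kips; rupture φR_n = 0.75×0.6×70×0.25×5 = 39.4 kips; take 37.5 kips (yield).
Governing: min(20.9, 37.5) = 20.9 kips → weld metal.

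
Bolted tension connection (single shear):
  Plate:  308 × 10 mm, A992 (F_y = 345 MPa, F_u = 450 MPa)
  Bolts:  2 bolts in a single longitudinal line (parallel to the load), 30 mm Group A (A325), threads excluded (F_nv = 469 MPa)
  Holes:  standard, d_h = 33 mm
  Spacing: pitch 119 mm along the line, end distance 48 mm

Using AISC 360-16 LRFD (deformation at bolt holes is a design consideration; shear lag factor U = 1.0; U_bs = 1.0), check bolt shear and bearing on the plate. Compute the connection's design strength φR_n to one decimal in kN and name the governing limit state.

Bolt shear: A_b = π(30)²/4 = 706.86 mm². φR_n = 0.75 × 469 × 706.86 × 2 × 1 = 497.3 kN.
Bearing (10 mm plate, F_u = 450 MPa): end bolts L_c = 48 − 33/2 = 31.5, R_n = min(1.2×31.5×10×450, 2.4×30×10×450) = 170.1 kN/bolt; interior L_c = 119 − 33 = 86, R_n = 324 kN/bolt. φR_n = 0.75 × (1×170.1 + 1×324) = 370.6 kN.
Governing: min(497.3, 370.6) = 370.6 kN → bearing.

370.6 kN (bearing governs)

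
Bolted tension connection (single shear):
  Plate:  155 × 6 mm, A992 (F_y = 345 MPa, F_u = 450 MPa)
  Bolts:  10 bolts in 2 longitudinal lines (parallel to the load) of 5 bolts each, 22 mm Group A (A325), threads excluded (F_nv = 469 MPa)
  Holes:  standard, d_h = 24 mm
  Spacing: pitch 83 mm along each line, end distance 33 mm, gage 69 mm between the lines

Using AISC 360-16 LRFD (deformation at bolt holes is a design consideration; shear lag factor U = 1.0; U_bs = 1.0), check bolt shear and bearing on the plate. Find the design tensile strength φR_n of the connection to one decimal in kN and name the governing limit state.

Bolt shear: A_b = π(22)²/4 = 380.13 mm². φR_n = 0.75 × 469 × 380.13 × 10 × 1 = 1337.1 kN.
Bearing (6 mm plate, F_u = 450 MPa): end bolts L_c = 33 − 24/2 = 21, R_n = min(1.2×21×6×450, 2.4×22×6×450) = 68.04 kN/bolt; interior L_c = 83 − 24 = 59, R_n = 142.56 kN/bolt. φR_n = 0.75 × (2×68.04 + 8×142.56) = 957.4 kN.
Governing: min(1337.1, 957.4) = 957.4 kN → bearing.

957.4 kN (bearing governs)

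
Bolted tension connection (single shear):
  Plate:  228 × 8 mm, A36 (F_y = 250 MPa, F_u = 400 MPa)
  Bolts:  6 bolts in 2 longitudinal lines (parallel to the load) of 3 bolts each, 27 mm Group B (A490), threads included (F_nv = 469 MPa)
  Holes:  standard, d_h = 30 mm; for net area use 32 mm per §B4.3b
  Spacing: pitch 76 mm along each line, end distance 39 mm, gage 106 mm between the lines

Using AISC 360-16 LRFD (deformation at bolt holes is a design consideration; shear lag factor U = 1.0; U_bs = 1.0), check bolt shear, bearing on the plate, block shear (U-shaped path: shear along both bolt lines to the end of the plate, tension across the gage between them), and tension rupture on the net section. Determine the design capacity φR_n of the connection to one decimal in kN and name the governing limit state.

393.6 kN (net-section rupture governs)

Bolt shear: A_b = π(27)²/4 = 572.56 mm². φR_n = 0.75 × 469 × 572.56 × 6 × 1 = 1208.4 kN.
Bearing (8 mm plate, F_u = 400 MPa): end bolts L_c = 39 − 30/2 = 24, R_n = min(1.2×24×8×400, 2.4×27×8×400) = 92.16 kN/bolt; interior L_c = 76 − 30 = 46, R_n = 176.64 kN/bolt. φR_n = 0.75 × (2×92.16 + 4×176.64) = 668.2 kN.
Block shear: shear path 2×[39+2×76] = 2×191 mm, A_gv = 3056, A_nv = 2×(191 − 2.5×32)×8 = 1776 mm²; tension across gage: (106 − 1×32)×8 = 592 mm². R_n = min(0.6×400×1776, 0.6×250×3056) + 1.0×400×592 = min(426.24, 458.4) + 236.8 = 663.04 kN. φR_n = 0.75 × 663.04 = 497.3 kN.
Tension rupture (net): A_n = (228 − 2×32)×8 = 1312 mm² (U = 1.0, A_e = A_n). φR_n = 0.75 × 400 × 1312 = 393.6 kN.
Governing: min(1208.4, 668.2, 497.3, 393.6) = 393.6 kN → net-section rupture.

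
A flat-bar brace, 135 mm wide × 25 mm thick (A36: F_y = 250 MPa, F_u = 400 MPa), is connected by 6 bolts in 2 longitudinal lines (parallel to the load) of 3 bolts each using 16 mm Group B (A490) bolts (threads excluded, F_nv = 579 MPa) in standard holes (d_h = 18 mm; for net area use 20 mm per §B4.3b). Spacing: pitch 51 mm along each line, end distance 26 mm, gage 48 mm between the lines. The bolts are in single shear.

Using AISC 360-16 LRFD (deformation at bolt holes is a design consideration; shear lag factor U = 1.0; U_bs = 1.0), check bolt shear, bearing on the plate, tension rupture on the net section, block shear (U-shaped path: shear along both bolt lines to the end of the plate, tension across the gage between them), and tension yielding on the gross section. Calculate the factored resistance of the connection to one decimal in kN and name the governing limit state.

Bolt shear: A_b = π(16)²/4 = 201.06 mm². φR_n = 0.75 × 579 × 201.06 × 6 × 1 = 523.9 kN.
Bearing (25 mm plate, F_u = 400 MPa): end bolts L_c = 26 − 18/2 = 17, R_n = min(1.2×17×25×400, 2.4×16×25×400) = 204 kN/bolt; interior L_c = 51 − 18 = 33, R_n = 384 kN/bolt. φR_n = 0.75 × (2×204 + 4×384) = 1458.0 kN.
Tension rupture (net): A_n = (135 − 2×20)×25 = 2375 mm² (U = 1.0, A_e = A_n). φR_n = 0.75 × 400 × 2375 = 712.5 kN.
Block shear: shear path 2×[26+2×51] = 2×128 mm, A_gv = 6400, A_nv = 2×(128 − 2.5×20)×25 = 3900 mm²; tension across gage: (48 − 1×20)×25 = 700 mm². R_n = min(0.6×400×3900, 0.6×250×6400) + 1.0×400×700 = min(936, 960) + 280 = 1216 kN. φR_n = 0.75 × 1216 = 912.0 kN.
Tension yield (gross): A_g = 135×25 = 3375 mm². φR_n = 0.90 × 250 × 3375 = 759.4 kN.
Governing: min(523.9, 1458.0, 712.5, 912.0, 759.4) = 523.9 kN → bolt shear.

523.9 kN (bolt shear governs)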